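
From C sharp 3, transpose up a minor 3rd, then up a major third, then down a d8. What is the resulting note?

G double-sharp 2

C#3 up a minor third → E3 (3 semitones).
A major third up from E3 is G#3.
Down a diminished octave from G#3: G##2 (11 semitones down).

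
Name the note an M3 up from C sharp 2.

Counting three letter names up from C lands on E.
A major third spans 4 semitones, so from C#2 the target pitch is E#2.

E sharp 2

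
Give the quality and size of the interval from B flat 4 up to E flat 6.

perfect 11th

B to E spans four letter names (B-C-D-E), plus an octave: an eleventh.
Counting semitones, Bb4→Eb6 is 17, which is the perfect eleventh.
(Equivalently, a compound perfect fourth: a perfect fourth plus an octave.)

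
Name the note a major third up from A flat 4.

C 5

Three letter names up from A: C.
Moving 4 semitones up from Ab4 (the size of a major third) reaches C5.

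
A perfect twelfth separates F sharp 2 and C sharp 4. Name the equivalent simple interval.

Each octave removed subtracts seven from the number: 12 − 7 = 5.
That makes a perfect twelfth a compound perfect fifth — an octave plus a perfect fifth.

perfect 5th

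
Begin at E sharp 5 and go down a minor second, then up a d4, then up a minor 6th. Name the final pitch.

A minor second down from E#5 is D##5.
D##5 up a diminished fourth → G#5 (4 semitones).
A minor sixth up from G#5 is E6.

E 6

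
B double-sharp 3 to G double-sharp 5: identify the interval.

minor 13th

B to G spans six letter names (B-C-D-E-F-G), plus an octave: a thirteenth.
A major thirteenth would be 21 semitones, but B##3 to G##5 is 20 — one semitone narrower, making it a minor thirteenth.
(Equivalently, a compound minor sixth: a minor sixth plus an octave.)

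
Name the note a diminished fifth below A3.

Five letter names down from A: D.
Moving 6 semitones down from A3 (the size of a diminished fifth) reaches D#3.

D#3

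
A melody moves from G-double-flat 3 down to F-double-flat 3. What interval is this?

major 2nd

Descending from Gbb3 to Fbb3 is the same interval as ascending Fbb3 to Gbb3.
F to G spans two letter names (F-G) — that makes it a second of some quality.
Counting semitones, Fbb3→Gbb3 is 2, which is the major second.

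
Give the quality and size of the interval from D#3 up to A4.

D to A spans five letter names (D-E-F-G-A), plus an octave, so the interval is some kind of twelfth.
The perfect twelfth is 19 semitones; here we have 18, one semitone narrower: diminished.
(Equivalently, a compound diminished fifth: a diminished fifth plus an octave.)

diminished 12th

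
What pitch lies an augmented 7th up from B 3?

A double-sharp 4

Counting seven letter names up from B lands on A.
Moving 12 semitones up from B3 (the size of an augmented seventh) reaches A##4.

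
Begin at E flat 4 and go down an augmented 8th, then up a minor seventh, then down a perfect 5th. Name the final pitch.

Eb4 down an augmented octave → Ebb3 (13 semitones).
Ebb3 up a minor seventh → Dbb4 (10 semitones).
Dbb4 down a perfect fifth → Gbb3 (7 semitones).

G double-flat 3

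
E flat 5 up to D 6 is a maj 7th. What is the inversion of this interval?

The rule of nine gives the new number: 9 − 7 = 2, so a seventh becomes a second.
The quality also flips — major becomes minor — giving a minor second.

minor 2nd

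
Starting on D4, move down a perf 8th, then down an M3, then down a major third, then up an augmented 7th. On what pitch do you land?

F#3

D4 down a perfect octave → D3 (12 semitones).
Down a major third from D3: Bb2 (4 semitones down).
A major third down from Bb2 is Gb2.
Up an augmented seventh from Gb2: F#3 (12 semitones up).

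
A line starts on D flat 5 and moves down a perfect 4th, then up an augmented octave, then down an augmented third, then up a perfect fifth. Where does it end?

C flat 6

Db5 down a perfect fourth → Ab4 (5 semitones).
Up an augmented octave from Ab4: A5 (13 semitones up).
A5 down an augmented third → Fb5 (5 semitones).
Fb5 up a perfect fifth → Cb6 (7 semitones).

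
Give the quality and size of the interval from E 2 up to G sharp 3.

major 10th

E to G spans three letter names (E-F-G), plus an octave: a tenth.
E2 to G#3 is 16 semitones, matching the major tenth exactly, so the quality is major.
(Equivalently, a compound major third: a major third plus an octave.)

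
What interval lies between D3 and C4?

D to C spans seven letter names (D-E-F-G-A-B-C) — that makes it a seventh of some quality.
At 10 semitones, D3→C4 falls one short of a major seventh: minor.

minor seventh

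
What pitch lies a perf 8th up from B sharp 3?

For an octave the letter name doesn't change: still B, an octave up.
A perfect octave is 12 semitones; 12 semitones up from B#3 gives B#4.

B sharp 4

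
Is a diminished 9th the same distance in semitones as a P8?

Yes

A diminished ninth spans 12 semitones, and a perfect octave also spans 12 semitones — they're enharmonic.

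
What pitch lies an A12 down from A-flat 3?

D-double-flat 2

Five letters down from A (plus an octave) reaches D.
An augmented twelfth spans 20 semitones, so from Ab3 the target pitch is Dbb2.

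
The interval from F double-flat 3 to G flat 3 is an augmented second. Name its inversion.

The rule of nine gives the new number: 9 − 2 = 7, so a second becomes a seventh.
Quality inverts too: augmented becomes diminished. That makes the inversion a diminished seventh.

d7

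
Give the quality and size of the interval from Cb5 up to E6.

augmented tenth

C to E spans three letter names (C-D-E), plus an octave: a tenth.
Cb5 to E6 spans 17 semitones — one semitone wider than the major tenth (16) — giving an augmented tenth.
(Equivalently, a compound augmented third: an augmented third plus an octave.)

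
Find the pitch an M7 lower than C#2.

D1

The seventh takes the letter from C down to D.
A major seventh is 11 semitones; 11 semitones down from C#2 gives D1.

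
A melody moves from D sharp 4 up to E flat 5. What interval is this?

diminished 9th

D to E spans two letter names (D-E), plus an octave: a ninth.
A major ninth would be 14 semitones; D#4 to Eb5 is 12, two semitones narrower, so the interval is diminished.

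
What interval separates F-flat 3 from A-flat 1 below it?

Descending from Fb3 to Ab1 is the same interval as ascending Ab1 to Fb3.
A to F spans six letter names (A-B-C-D-E-F), plus an octave — that makes it a thirteenth of some quality.
Ab1 to Fb3 is 20 semitones, a half step short of the major thirteenth (21), so this is minor.
(Equivalently, a compound minor sixth: a minor sixth plus an octave.)

m13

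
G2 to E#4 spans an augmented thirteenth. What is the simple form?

A6

Take out an octave (7 from the number): 13 − 7 = 6.
That makes an augmented thirteenth a compound augmented sixth — an octave plus an augmented sixth.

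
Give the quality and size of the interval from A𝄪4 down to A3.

Descending from A##4 to A3 is the same interval as ascending A3 to A##4.
A to A is the same letter name, plus an octave — that makes it an octave of some quality.
A3 to A##4 spans 14 semitones — two semitones wider than the perfect octave (12) — giving a doubly augmented octave.

doubly augmented 8th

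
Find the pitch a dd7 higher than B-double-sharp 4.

A 5

Seven letter names up from B: A.
A doubly diminished seventh spans 8 semitones, so from B##4 the target pitch is A5.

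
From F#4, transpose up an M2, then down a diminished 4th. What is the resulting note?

A major second up from F#4 is G#4.
Down a diminished fourth from G#4: D##4 (4 semitones down).

D##4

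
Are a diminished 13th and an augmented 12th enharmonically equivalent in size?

No

A diminished thirteenth spans 19 semitones; an augmented twelfth spans 20 semitones. They differ by 1.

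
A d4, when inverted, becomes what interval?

augmented 5th

Interval numbers invert to sum to nine: 4 + 5 = 9, so a fourth inverts to a fifth.
And diminished becomes augmented under inversion, so we get an augmented fifth.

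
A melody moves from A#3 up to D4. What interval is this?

diminished fourth

A to D spans four letter names (A-B-C-D) — that makes it a fourth of some quality.
A#3 to D4 spans 4 semitones — one semitone narrower than the perfect fourth (5) — giving a diminished fourth.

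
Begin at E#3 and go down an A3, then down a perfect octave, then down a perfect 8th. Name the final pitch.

An augmented third down from E#3 is C3.
A perfect octave down from C3 is C2.
C2 down a perfect octave → C1 (12 semitones).

C1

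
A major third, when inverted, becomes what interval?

Inverted interval numbers add to nine, so a third pairs with a sixth (3 + 6 = 9).
The quality also flips — major becomes minor — giving a minor sixth.

minor 6th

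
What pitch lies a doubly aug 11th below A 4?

E-double-flat 3

The eleventh's letter: A down four letter names plus an octave → E.
Moving 19 semitones down from A4 (the size of a doubly augmented eleventh) reaches Ebb3.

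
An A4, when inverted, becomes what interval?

The rule of nine gives the new number: 9 − 4 = 5, so a fourth becomes a fifth.
Quality inverts too: augmented becomes diminished. That makes the inversion a diminished fifth.

diminished 5th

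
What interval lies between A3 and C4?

A to C spans three letter names (A-B-C), so the interval is some kind of third.
A major third would be 4 semitones, but A3 to C4 is 3 — one semitone narrower, making it a minor third.

m3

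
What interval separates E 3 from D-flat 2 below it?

Descending from E3 to Db2 is the same interval as ascending Db2 to E3.
D to E spans two letter names (D-E), plus an octave, so the interval is some kind of ninth.
A major ninth would be 14 semitones; Db2 to E3 is 15, one semitone wider, so the interval is augmented.
(Equivalently, a compound augmented second: an augmented second plus an octave.)

augmented 9th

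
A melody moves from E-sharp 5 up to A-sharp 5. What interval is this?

perfect fourth

E to A spans four letter names (E-F-G-A), so the interval is some kind of fourth.
Counting semitones, E#5→A#5 is 5, which is the perfect fourth.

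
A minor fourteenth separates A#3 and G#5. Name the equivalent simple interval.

Each octave removed subtracts seven from the number: 14 − 7 = 7.
That makes a minor fourteenth a compound minor seventh — an octave plus a minor seventh.

minor seventh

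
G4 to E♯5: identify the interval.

augmented sixth

G to E spans six letter names (G-A-B-C-D-E): a sixth.
A major sixth would be 9 semitones; G4 to E#5 is 10, one semitone wider, so the interval is augmented.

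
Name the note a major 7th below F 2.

Seven letter names down from F: G.
A major seventh is 11 semitones; 11 semitones down from F2 gives Gb1.

G flat 1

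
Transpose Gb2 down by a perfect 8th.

For an octave the letter name doesn't change: still G, an octave down.
A perfect octave spans 12 semitones, so from Gb2 the target pitch is Gb1.

Gb1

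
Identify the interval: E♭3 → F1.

m14

Descending from Eb3 to F1 is the same interval as ascending F1 to Eb3.
F to E spans seven letter names (F-G-A-B-C-D-E), plus an octave, so the interval is some kind of fourteenth.
At 22 semitones, F1→Eb3 falls one short of a major fourteenth: minor.
(Equivalently, a compound minor seventh: a minor seventh plus an octave.)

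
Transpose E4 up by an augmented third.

Counting three letter names up from E lands on G.
An augmented third spans 5 semitones, so from E4 the target pitch is G##4.

G##4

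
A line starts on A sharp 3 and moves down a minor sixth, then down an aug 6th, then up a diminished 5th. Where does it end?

B flat 2

A minor sixth down from A#3 is C##3.
C##3 down an augmented sixth → E2 (10 semitones).
Up a diminished fifth from E2: Bb2 (6 semitones up).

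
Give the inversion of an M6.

Interval numbers invert to sum to nine: 6 + 3 = 9, so a sixth inverts to a third.
The quality also flips — major becomes minor — giving a minor third.

minor third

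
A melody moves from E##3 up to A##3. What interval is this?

E to A spans four letter names (E-F-G-A) — that makes it a fourth of some quality.
Counting semitones, E##3→A##3 is 5, which is the perfect fourth.

perfect fourth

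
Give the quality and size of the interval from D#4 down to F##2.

minor thirteenth

Descending from D#4 to F##2 is the same interval as ascending F##2 to D#4.
F to D spans six letter names (F-G-A-B-C-D), plus an octave — that makes it a thirteenth of some quality.
A major thirteenth would be 21 semitones, but F##2 to D#4 is 20 — one semitone narrower, making it a minor thirteenth.
(Equivalently, a compound minor sixth: a minor sixth plus an octave.)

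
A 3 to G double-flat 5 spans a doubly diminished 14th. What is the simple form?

doubly diminished 7th

Take out an octave (7 from the number): 14 − 7 = 7.
That makes a doubly diminished fourteenth a compound doubly diminished seventh — an octave plus a doubly diminished seventh.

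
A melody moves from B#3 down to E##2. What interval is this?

Descending from B#3 to E##2 is the same interval as ascending E##2 to B#3.
E to B spans five letter names (E-F-G-A-B), plus an octave — that makes it a twelfth of some quality.
The perfect twelfth is 19 semitones; here we have 18, one semitone narrower: diminished.
(Equivalently, a compound diminished fifth: a diminished fifth plus an octave.)

d12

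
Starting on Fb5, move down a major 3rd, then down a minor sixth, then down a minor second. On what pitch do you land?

Eb4

Fb5 down a major third → Dbb5 (4 semitones).
Down a minor sixth from Dbb5: Fb4 (8 semitones down).
Down a minor second from Fb4: Eb4 (1 semitone down).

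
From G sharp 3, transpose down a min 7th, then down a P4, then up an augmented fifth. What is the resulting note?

A minor seventh down from G#3 is A#2.
A perfect fourth down from A#2 is E#2.
An augmented fifth up from E#2 is B##2.

B double-sharp 2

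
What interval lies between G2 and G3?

perfect 8th

G to G is the same letter name, plus an octave: an octave.
Counting semitones, G2→G3 is 12, which is the perfect octave.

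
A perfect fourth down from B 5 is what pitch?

F-sharp 5

The fourth takes the letter from B down to F.
A perfect fourth spans 5 semitones, so from B5 the target pitch is F#5.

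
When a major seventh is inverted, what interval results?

The rule of nine gives the new number: 9 − 7 = 2, so a seventh becomes a second.
And major becomes minor under inversion, so we get a minor second.

m2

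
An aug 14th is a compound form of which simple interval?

augmented seventh

Each octave removed subtracts seven from the number: 14 − 7 = 7.
Quality carries through unchanged, so the simple form is an augmented seventh.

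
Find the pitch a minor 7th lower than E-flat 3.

The seventh takes the letter from E down to F.
Moving 10 semitones down from Eb3 (the size of a minor seventh) reaches F2.

F 2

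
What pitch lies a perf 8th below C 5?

An octave keeps the letter name C, an octave down from C.
Moving 12 semitones down from C5 (the size of a perfect octave) reaches C4.

C 4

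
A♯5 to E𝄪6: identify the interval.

A to E spans five letter names (A-B-C-D-E) — that makes it a fifth of some quality.
A perfect fifth would be 7 semitones; A#5 to E##6 is 8, one semitone wider, so the interval is augmented.

augmented fifth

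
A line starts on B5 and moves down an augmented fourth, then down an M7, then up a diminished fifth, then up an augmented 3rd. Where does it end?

Down an augmented fourth from B5: F5 (6 semitones down).
Down a major seventh from F5: Gb4 (11 semitones down).
Gb4 up a diminished fifth → Dbb5 (6 semitones).
Up an augmented third from Dbb5: F5 (5 semitones up).

F5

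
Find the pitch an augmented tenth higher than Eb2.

G#3

Counting three letter names plus an octave up from E lands on G.
An augmented tenth spans 17 semitones, so from Eb2 the target pitch is G#3.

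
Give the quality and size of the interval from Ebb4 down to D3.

diminished ninth

Descending from Ebb4 to D3 is the same interval as ascending D3 to Ebb4.
D to E spans two letter names (D-E), plus an octave: a ninth.
The major ninth is 14 semitones; here we have 12, two semitones narrower: diminished.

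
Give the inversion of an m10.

major 6th

First reduce the compound minor tenth to its simple form, a minor third.
Inverted interval numbers add to nine, so a third pairs with a sixth (3 + 6 = 9).
The quality also flips — minor becomes major — giving a major sixth.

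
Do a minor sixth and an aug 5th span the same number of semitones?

Both span 8 semitones: a minor sixth and an augmented fifth are the same chromatic distance.

Yes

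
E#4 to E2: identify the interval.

augmented fifteenth

Descending from E#4 to E2 is the same interval as ascending E2 to E#4.
E to E is the same letter name, plus 2 octaves: a fifteenth.
A perfect fifteenth would be 24 semitones; E2 to E#4 is 25, one semitone wider, so the interval is augmented.
(Equivalently, a compound augmented octave: an augmented octave plus an octave.)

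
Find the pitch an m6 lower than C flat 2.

E flat 1

The sixth takes the letter from C down to E.
A minor sixth spans 8 semitones, so from Cb2 the target pitch is Eb1.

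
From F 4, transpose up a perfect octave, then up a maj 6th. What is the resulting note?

D 6

A perfect octave up from F4 is F5.
A major sixth up from F5 is D6.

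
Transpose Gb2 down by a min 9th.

Two letters down from G (plus an octave) reaches F.
A minor ninth spans 13 semitones, so from Gb2 the target pitch is F1.

F1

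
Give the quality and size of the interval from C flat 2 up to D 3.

C to D spans two letter names (C-D), plus an octave: a ninth.
Cb2 to D3 spans 15 semitones — one semitone wider than the major ninth (14) — giving an augmented ninth.
(Equivalently, a compound augmented second: an augmented second plus an octave.)

A9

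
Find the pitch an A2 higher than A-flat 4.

B 4

Counting two letter names up from A lands on B.
An augmented second spans 3 semitones, so from Ab4 the target pitch is B4.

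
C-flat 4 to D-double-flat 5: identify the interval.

minor 9th

C to D spans two letter names (C-D), plus an octave: a ninth.
A major ninth would be 14 semitones, but Cb4 to Dbb5 is 13 — one semitone narrower, making it a minor ninth.
(Equivalently, a compound minor second: a minor second plus an octave.)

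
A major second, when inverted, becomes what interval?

Interval numbers invert to sum to nine: 2 + 7 = 9, so a second inverts to a seventh.
And major becomes minor under inversion, so we get a minor seventh.

minor 7th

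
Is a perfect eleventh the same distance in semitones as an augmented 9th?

No

17 semitones (perfect eleventh) vs 15 semitones (augmented ninth): not equal.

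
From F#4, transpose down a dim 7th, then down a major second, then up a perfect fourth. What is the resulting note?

F#4 down a diminished seventh → G##3 (9 semitones).
A major second down from G##3 is F##3.
Up a perfect fourth from F##3: B#3 (5 semitones up).

B#3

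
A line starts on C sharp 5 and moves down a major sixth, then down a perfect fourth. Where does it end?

B 3

Down a major sixth from C#5: E4 (9 semitones down).
E4 down a perfect fourth → B3 (5 semitones).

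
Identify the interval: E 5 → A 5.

E to A spans four letter names (E-F-G-A): a fourth.
Counting semitones, E5→A5 is 5, which is the perfect fourth.

perfect fourth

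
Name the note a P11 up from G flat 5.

C flat 7

The eleventh's letter: G up four letter names plus an octave → C.
A perfect eleventh is 17 semitones; 17 semitones up from Gb5 gives Cb7.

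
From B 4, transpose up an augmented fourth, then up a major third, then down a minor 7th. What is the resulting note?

Up an augmented fourth from B4: E#5 (6 semitones up).
E#5 up a major third → G##5 (4 semitones).
G##5 down a minor seventh → A##4 (10 semitones).

A double-sharp 4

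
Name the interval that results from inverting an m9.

First reduce the compound minor ninth to its simple form, a minor second.
Interval numbers invert to sum to nine: 2 + 7 = 9, so a second inverts to a seventh.
The quality also flips — minor becomes major — giving a major seventh.

major 7th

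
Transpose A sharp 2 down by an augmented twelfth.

D 1

Counting five letter names plus an octave down from A lands on D.
Moving 20 semitones down from A#2 (the size of an augmented twelfth) reaches D1.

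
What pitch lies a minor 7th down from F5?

Seven letter names down from F: G.
Moving 10 semitones down from F5 (the size of a minor seventh) reaches G4.

G4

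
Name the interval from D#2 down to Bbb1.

Descending from D#2 to Bbb1 is the same interval as ascending Bbb1 to D#2.
B to D spans three letter names (B-C-D), so the interval is some kind of third.
A major third would be 4 semitones; Bbb1 to D#2 is 6, two semitones wider, so the interval is doubly augmented.

doubly augmented third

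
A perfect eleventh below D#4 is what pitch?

A#2

Counting four letter names plus an octave down from D lands on A.
A perfect eleventh spans 17 semitones, so from D#4 the target pitch is A#2.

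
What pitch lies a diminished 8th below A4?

A#3

For an octave the letter name doesn't change: still A, an octave down.
Moving 11 semitones down from A4 (the size of a diminished octave) reaches A#3.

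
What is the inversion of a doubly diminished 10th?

First reduce the compound doubly diminished tenth to its simple form, a doubly diminished third.
Interval numbers invert to sum to nine: 3 + 6 = 9, so a third inverts to a sixth.
Quality inverts too: doubly diminished becomes doubly augmented. That makes the inversion a doubly augmented sixth.

AA6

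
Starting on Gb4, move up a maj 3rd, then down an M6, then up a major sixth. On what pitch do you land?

Bb4

Gb4 up a major third → Bb4 (4 semitones).
A major sixth down from Bb4 is Db4.
Db4 up a major sixth → Bb4 (9 semitones).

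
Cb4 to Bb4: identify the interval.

C to B spans seven letter names (C-D-E-F-G-A-B), so the interval is some kind of seventh.
The major seventh spans 11 semitones, and Cb4 to Bb4 is exactly 11 semitones — so this is a major seventh.

M7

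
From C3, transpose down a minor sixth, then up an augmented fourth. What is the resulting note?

Down a minor sixth from C3: E2 (8 semitones down).
E2 up an augmented fourth → A#2 (6 semitones).

A#2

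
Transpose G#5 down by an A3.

Three letter names down from G: E.
An augmented third spans 5 semitones, so from G#5 the target pitch is Eb5.

Eb5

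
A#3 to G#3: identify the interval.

Descending from A#3 to G#3 is the same interval as ascending G#3 to A#3.
G to A spans two letter names (G-A): a second.
G#3 to A#3 is 2 semitones, matching the major second exactly, so the quality is major.

major second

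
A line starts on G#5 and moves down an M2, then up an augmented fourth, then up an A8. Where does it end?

Down a major second from G#5: F#5 (2 semitones down).
F#5 up an augmented fourth → B#5 (6 semitones).
Up an augmented octave from B#5: B##6 (13 semitones up).

B##6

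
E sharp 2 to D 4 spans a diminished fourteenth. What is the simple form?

diminished seventh

Take out an octave (7 from the number): 14 − 7 = 7.
So a diminished fourteenth is an octave plus a diminished seventh. The quality is unchanged.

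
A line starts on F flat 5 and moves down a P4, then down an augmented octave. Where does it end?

Down a perfect fourth from Fb5: Cb5 (5 semitones down).
Cb5 down an augmented octave → Cbb4 (13 semitones).

C double-flat 4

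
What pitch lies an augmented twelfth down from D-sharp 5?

G 3

Five letters down from D (plus an octave) reaches G.
Moving 20 semitones down from D#5 (the size of an augmented twelfth) reaches G3.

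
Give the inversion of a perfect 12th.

First reduce the compound perfect twelfth to its simple form, a perfect fifth.
The rule of nine gives the new number: 9 − 5 = 4, so a fifth becomes a fourth.
The quality also flips — perfect stays perfect — giving a perfect fourth.

perfect fourth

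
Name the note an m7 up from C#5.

Seven letter names up from C: B.
A minor seventh spans 10 semitones, so from C#5 the target pitch is B5.

B5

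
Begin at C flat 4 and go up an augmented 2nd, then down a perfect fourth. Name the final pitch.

An augmented second up from Cb4 is D4.
D4 down a perfect fourth → A3 (5 semitones).

A 3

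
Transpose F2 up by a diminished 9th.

Gbb3

The ninth's letter: F up two letter names plus an octave → G.
A diminished ninth spans 12 semitones, so from F2 the target pitch is Gbb3.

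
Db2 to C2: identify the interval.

Descending from Db2 to C2 is the same interval as ascending C2 to Db2.
C to D spans two letter names (C-D), so the interval is some kind of second.
A major second would be 2 semitones, but C2 to Db2 is 1 — one semitone narrower, making it a minor second.

minor second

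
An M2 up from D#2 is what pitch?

E#2

The second takes the letter from D up to E.
Moving 2 semitones up from D#2 (the size of a major second) reaches E#2.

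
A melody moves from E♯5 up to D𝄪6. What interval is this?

E to D spans seven letter names (E-F-G-A-B-C-D) — that makes it a seventh of some quality.
The major seventh spans 11 semitones, and E#5 to D##6 is exactly 11 semitones — so this is a major seventh.

major 7th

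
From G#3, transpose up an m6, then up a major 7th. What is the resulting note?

D#5

G#3 up a minor sixth → E4 (8 semitones).
E4 up a major seventh → D#5 (11 semitones).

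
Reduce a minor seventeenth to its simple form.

minor 3rd

Subtracting seven from the interval number removes an octave: 17 − 14 = 3.
So a minor seventeenth is 2 octaves plus a minor third. The quality is unchanged.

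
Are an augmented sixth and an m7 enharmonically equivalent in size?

An augmented sixth spans 10 semitones, and a minor seventh also spans 10 semitones — they're enharmonic.

Yes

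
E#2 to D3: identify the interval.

diminished seventh

E to D spans seven letter names (E-F-G-A-B-C-D), so the interval is some kind of seventh.
A major seventh would be 11 semitones; E#2 to D3 is 9, two semitones narrower, so the interval is diminished.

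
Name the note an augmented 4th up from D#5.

G##5

Four letter names up from D: G.
Moving 6 semitones up from D#5 (the size of an augmented fourth) reaches G##5.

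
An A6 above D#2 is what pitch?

B##2

The sixth takes the letter from D up to B.
An augmented sixth spans 10 semitones, so from D#2 the target pitch is B##2.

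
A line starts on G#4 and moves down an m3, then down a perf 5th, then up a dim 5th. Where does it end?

A minor third down from G#4 is E#4.
Down a perfect fifth from E#4: A#3 (7 semitones down).
A diminished fifth up from A#3 is E4.

E4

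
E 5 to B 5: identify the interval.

perfect fifth

E to B spans five letter names (E-F-G-A-B), so the interval is some kind of fifth.
The perfect fifth spans 7 semitones, and E5 to B5 is exactly 7 semitones — so this is a perfect fifth.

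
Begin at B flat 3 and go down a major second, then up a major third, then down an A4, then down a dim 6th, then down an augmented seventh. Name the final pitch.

A major second down from Bb3 is Ab3.
Ab3 up a major third → C4 (4 semitones).
An augmented fourth down from C4 is Gb3.
A diminished sixth down from Gb3 is B2.
B2 down an augmented seventh → Cb2 (12 semitones).

C flat 2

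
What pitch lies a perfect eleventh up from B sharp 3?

E sharp 5

The eleventh's letter: B up four letter names plus an octave → E.
A perfect eleventh is 17 semitones; 17 semitones up from B#3 gives E#5.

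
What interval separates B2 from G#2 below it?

minor third

Descending from B2 to G#2 is the same interval as ascending G#2 to B2.
G to B spans three letter names (G-A-B), so the interval is some kind of third.
At 3 semitones, G#2→B2 falls one short of a major third: minor.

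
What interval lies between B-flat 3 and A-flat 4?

minor seventh

B to A spans seven letter names (B-C-D-E-F-G-A): a seventh.
At 10 semitones, Bb3→Ab4 falls one short of a major seventh: minor.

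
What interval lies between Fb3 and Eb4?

major 7th

F to E spans seven letter names (F-G-A-B-C-D-E): a seventh.
Counting semitones, Fb3→Eb4 is 11, which is the major seventh.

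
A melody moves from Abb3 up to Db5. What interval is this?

A to D spans four letter names (A-B-C-D), plus an octave, so the interval is some kind of eleventh.
A perfect eleventh would be 17 semitones; Abb3 to Db5 is 18, one semitone wider, so the interval is augmented.
(Equivalently, a compound augmented fourth: an augmented fourth plus an octave.)

augmented 11th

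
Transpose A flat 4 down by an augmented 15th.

A fifteenth keeps the letter name A, two octaves down from A.
An augmented fifteenth is 25 semitones; 25 semitones down from Ab4 gives Abb2.

A double-flat 2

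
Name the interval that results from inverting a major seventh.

m2

The rule of nine gives the new number: 9 − 7 = 2, so a seventh becomes a second.
The quality also flips — major becomes minor — giving a minor second.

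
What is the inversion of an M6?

minor third

The rule of nine gives the new number: 9 − 6 = 3, so a sixth becomes a third.
The quality also flips — major becomes minor — giving a minor third.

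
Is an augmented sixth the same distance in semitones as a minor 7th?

Yes

Both span 10 semitones: an augmented sixth and a minor seventh are the same chromatic distance.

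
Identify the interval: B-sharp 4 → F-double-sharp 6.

B to F spans five letter names (B-C-D-E-F), plus an octave: a twelfth.
B#4 to F##6 is 19 semitones, matching the perfect twelfth exactly, so the quality is perfect.
(Equivalently, a compound perfect fifth: a perfect fifth plus an octave.)

P12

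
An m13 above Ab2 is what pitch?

Fb4

The thirteenth's letter: A up six letter names plus an octave → F.
Moving 20 semitones up from Ab2 (the size of a minor thirteenth) reaches Fb4.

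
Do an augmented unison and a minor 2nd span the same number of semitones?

Yes

Both span 1 semitone: an augmented unison and a minor second are the same chromatic distance.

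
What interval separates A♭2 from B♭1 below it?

minor seventh

Descending from Ab2 to Bb1 is the same interval as ascending Bb1 to Ab2.
B to A spans seven letter names (B-C-D-E-F-G-A): a seventh.
A major seventh would be 11 semitones, but Bb1 to Ab2 is 10 — one semitone narrower, making it a minor seventh.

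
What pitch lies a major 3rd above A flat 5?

C 6

The third takes the letter from A up to C.
Moving 4 semitones up from Ab5 (the size of a major third) reaches C6.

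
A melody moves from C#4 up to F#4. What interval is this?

perfect 4th

C to F spans four letter names (C-D-E-F), so the interval is some kind of fourth.
The perfect fourth spans 5 semitones, and C#4 to F#4 is exactly 5 semitones — so this is a perfect fourth.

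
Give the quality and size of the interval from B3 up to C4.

m2

B to C spans two letter names (B-C), so the interval is some kind of second.
A major second would be 2 semitones, but B3 to C4 is 1 — one semitone narrower, making it a minor second.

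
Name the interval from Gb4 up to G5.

G to G is the same letter name, plus an octave, so the interval is some kind of octave.
Gb4 to G5 spans 13 semitones — one semitone wider than the perfect octave (12) — giving an augmented octave.

augmented 8th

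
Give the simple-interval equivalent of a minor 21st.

Take out 2 octaves (14 from the number): 21 − 14 = 7.
That makes a minor twenty-first a compound minor seventh — 2 octaves plus a minor seventh.

minor seventh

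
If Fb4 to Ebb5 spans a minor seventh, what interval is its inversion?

The rule of nine gives the new number: 9 − 7 = 2, so a seventh becomes a second.
The quality also flips — minor becomes major — giving a major second.

major second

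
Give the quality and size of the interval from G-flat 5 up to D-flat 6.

P5

G to D spans five letter names (G-A-B-C-D) — that makes it a fifth of some quality.
Gb5 to Db6 is 7 semitones, matching the perfect fifth exactly, so the quality is perfect.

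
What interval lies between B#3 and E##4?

B to E spans four letter names (B-C-D-E): a fourth.
The perfect fourth is 5 semitones; here we have 6, one semitone wider: augmented.

augmented fourth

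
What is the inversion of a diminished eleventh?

First reduce the compound diminished eleventh to its simple form, a diminished fourth.
The rule of nine gives the new number: 9 − 4 = 5, so a fourth becomes a fifth.
The quality also flips — diminished becomes augmented — giving an augmented fifth.

augmented fifth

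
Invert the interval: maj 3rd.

m6

Inverted interval numbers add to nine, so a third pairs with a sixth (3 + 6 = 9).
Quality inverts too: major becomes minor. That makes the inversion a minor sixth.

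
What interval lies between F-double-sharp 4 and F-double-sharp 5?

perfect octave

F to F is the same letter name, plus an octave — that makes it an octave of some quality.
F##4 to F##5 is 12 semitones, matching the perfect octave exactly, so the quality is perfect.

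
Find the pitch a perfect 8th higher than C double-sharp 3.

C double-sharp 4

An octave keeps the letter name C, an octave up from C.
A perfect octave is 12 semitones; 12 semitones up from C##3 gives C##4.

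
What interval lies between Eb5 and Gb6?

m10

E to G spans three letter names (E-F-G), plus an octave: a tenth.
A major tenth would be 16 semitones, but Eb5 to Gb6 is 15 — one semitone narrower, making it a minor tenth.
(Equivalently, a compound minor third: a minor third plus an octave.)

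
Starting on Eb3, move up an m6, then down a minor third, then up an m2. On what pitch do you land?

Bbb3

Eb3 up a minor sixth → Cb4 (8 semitones).
Cb4 down a minor third → Ab3 (3 semitones).
A minor second up from Ab3 is Bbb3.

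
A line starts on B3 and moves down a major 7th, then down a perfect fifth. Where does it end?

F2

A major seventh down from B3 is C3.
C3 down a perfect fifth → F2 (7 semitones).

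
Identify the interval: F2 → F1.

P8

Descending from F2 to F1 is the same interval as ascending F1 to F2.
F to F is the same letter name, plus an octave, so the interval is some kind of octave.
Counting semitones, F1→F2 is 12, which is the perfect octave.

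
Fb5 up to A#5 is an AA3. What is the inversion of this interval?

doubly diminished 6th

Interval numbers invert to sum to nine: 3 + 6 = 9, so a third inverts to a sixth.
Quality inverts too: doubly augmented becomes doubly diminished. That makes the inversion a doubly diminished sixth.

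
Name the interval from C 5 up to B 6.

M14

C to B spans seven letter names (C-D-E-F-G-A-B), plus an octave, so the interval is some kind of fourteenth.
Counting semitones, C5→B6 is 23, which is the major fourteenth.
(Equivalently, a compound major seventh: a major seventh plus an octave.)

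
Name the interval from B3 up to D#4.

B to D spans three letter names (B-C-D), so the interval is some kind of third.
Counting semitones, B3→D#4 is 4, which is the major third.

major 3rd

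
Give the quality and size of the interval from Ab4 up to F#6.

A to F spans six letter names (A-B-C-D-E-F), plus an octave, so the interval is some kind of thirteenth.
A major thirteenth would be 21 semitones; Ab4 to F#6 is 22, one semitone wider, so the interval is augmented.
(Equivalently, a compound augmented sixth: an augmented sixth plus an octave.)

augmented thirteenth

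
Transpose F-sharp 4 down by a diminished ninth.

The ninth's letter: F down two letter names plus an octave → E.
A diminished ninth is 12 semitones; 12 semitones down from F#4 gives E##3.

E-double-sharp 3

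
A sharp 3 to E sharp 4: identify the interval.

P5

A to E spans five letter names (A-B-C-D-E) — that makes it a fifth of some quality.
Counting semitones, A#3→E#4 is 7, which is the perfect fifth.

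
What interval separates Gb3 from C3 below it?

diminished fifth

Descending from Gb3 to C3 is the same interval as ascending C3 to Gb3.
C to G spans five letter names (C-D-E-F-G): a fifth.
A perfect fifth would be 7 semitones; C3 to Gb3 is 6, one semitone narrower, so the interval is diminished.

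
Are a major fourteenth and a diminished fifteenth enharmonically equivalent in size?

Both span 23 semitones: a major fourteenth and a diminished fifteenth are the same chromatic distance.

Yes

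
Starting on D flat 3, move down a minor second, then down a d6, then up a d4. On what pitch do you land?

A 2

Down a minor second from Db3: C3 (1 semitone down).
C3 down a diminished sixth → E#2 (7 semitones).
E#2 up a diminished fourth → A2 (4 semitones).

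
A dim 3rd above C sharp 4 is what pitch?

E flat 4

The third takes the letter from C up to E.
A diminished third is 2 semitones; 2 semitones up from C#4 gives Eb4.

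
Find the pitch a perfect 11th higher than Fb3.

The eleventh's letter: F up four letter names plus an octave → B.
A perfect eleventh is 17 semitones; 17 semitones up from Fb3 gives Bbb4.

Bbb4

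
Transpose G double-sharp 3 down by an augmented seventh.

A 2

The seventh takes the letter from G down to A.
An augmented seventh is 12 semitones; 12 semitones down from G##3 gives A2.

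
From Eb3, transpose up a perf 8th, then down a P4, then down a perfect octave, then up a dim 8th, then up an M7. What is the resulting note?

Ab4

Eb3 up a perfect octave → Eb4 (12 semitones).
A perfect fourth down from Eb4 is Bb3.
A perfect octave down from Bb3 is Bb2.
A diminished octave up from Bb2 is Bbb3.
Up a major seventh from Bbb3: Ab4 (11 semitones up).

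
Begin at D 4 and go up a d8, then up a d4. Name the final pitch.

D4 up a diminished octave → Db5 (11 semitones).
Up a diminished fourth from Db5: Gbb5 (4 semitones up).

G double-flat 5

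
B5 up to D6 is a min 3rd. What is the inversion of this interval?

Inverted interval numbers add to nine, so a third pairs with a sixth (3 + 6 = 9).
The quality also flips — minor becomes major — giving a major sixth.

major sixth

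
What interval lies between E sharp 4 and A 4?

diminished fourth

E to A spans four letter names (E-F-G-A), so the interval is some kind of fourth.
E#4 to A4 spans 4 semitones — one semitone narrower than the perfect fourth (5) — giving a diminished fourth.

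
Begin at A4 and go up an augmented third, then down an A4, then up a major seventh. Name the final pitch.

F##5

A4 up an augmented third → C##5 (5 semitones).
An augmented fourth down from C##5 is G#4.
A major seventh up from G#4 is F##5.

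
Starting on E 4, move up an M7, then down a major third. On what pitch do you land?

B 4

A major seventh up from E4 is D#5.
D#5 down a major third → B4 (4 semitones).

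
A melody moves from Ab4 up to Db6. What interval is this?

perfect eleventh

A to D spans four letter names (A-B-C-D), plus an octave, so the interval is some kind of eleventh.
Ab4 to Db6 is 17 semitones, matching the perfect eleventh exactly, so the quality is perfect.
(Equivalently, a compound perfect fourth: a perfect fourth plus an octave.)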